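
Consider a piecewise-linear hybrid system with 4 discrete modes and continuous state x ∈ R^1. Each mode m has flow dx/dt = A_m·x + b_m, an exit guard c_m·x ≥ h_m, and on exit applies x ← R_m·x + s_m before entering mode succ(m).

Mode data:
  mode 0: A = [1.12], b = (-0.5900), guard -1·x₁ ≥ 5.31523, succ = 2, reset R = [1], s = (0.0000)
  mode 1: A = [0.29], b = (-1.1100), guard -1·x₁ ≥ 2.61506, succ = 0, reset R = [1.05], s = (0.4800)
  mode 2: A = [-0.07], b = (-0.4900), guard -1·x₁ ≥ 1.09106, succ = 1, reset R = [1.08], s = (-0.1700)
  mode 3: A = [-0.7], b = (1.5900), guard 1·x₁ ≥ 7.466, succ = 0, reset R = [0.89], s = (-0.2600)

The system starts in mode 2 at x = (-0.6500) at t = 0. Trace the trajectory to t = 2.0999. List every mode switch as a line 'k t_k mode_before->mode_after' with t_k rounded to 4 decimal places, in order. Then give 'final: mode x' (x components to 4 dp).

Mode 2: guard c·x = 1.0911 hit at Δt = 1.0284 (t = 1.0284), x⁻ = (-1.0911) → reset → x⁺ = (-1.3483), jump to mode 1
Mode 1: guard c·x = 2.6151 hit at Δt = 0.7549 (t = 1.7833), x⁻ = (-2.6151) → reset → x⁺ = (-2.2658), jump to mode 0
Mode 0: flow for 0.3166 to horizon, guard not reached → x = (-3.4543)

1 1.0284 2->1
2 1.7833 1->0
final: 0 -3.4543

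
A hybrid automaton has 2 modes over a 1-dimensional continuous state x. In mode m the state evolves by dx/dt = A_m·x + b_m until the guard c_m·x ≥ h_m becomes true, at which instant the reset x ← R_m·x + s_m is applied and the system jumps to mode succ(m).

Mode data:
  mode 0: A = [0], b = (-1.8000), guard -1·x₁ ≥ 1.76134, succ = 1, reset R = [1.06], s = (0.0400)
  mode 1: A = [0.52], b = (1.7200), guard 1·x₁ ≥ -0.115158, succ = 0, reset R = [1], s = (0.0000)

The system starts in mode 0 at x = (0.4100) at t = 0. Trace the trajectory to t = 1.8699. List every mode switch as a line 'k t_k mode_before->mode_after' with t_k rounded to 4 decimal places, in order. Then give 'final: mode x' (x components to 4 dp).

Mode 0: guard c·x = 1.7613 hit at Δt = 1.2063 (t = 1.2063), x⁻ = (-1.7613) → reset → x⁺ = (-1.8270), jump to mode 1
Mode 1: flow for 0.6636 to horizon, guard not reached → x = (-1.2168)

1 1.2063 0->1
final: 1 -1.2168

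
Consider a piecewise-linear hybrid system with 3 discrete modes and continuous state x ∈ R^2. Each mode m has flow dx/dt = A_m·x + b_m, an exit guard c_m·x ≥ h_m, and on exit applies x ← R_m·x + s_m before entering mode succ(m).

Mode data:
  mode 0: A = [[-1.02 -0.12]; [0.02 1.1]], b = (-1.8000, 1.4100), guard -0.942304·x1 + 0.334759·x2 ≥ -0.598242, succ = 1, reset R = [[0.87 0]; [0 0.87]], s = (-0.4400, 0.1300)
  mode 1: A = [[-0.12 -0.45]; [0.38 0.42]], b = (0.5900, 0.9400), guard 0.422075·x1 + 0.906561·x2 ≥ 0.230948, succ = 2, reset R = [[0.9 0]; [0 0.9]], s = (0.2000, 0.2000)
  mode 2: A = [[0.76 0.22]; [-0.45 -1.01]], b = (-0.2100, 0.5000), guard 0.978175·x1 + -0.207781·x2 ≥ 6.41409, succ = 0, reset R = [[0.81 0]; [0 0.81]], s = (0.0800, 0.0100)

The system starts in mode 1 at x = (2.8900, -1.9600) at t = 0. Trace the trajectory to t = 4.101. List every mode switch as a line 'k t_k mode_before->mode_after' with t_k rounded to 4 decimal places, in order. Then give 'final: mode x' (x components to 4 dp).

1 0.4621 1->2
2 1.4832 2->0
3 2.6423 0->1
4 3.1920 1->2
final: 2 0.7161 0.2634

Mode 1: guard c·x = 0.2309 hit at Δt = 0.4621 (t = 0.4621), x⁻ = (3.3315, -1.2963) → reset → x⁺ = (3.1984, -0.9667), jump to mode 2
Mode 2: guard c·x = 6.4141 hit at Δt = 1.0211 (t = 1.4832), x⁻ = (6.2593, -1.4023) → reset → x⁺ = (5.1501, -1.1259), jump to mode 0
Mode 0: guard c·x = -0.5982 hit at Δt = 1.1591 (t = 2.6423), x⁻ = (0.4249, -0.5912) → reset → x⁺ = (-0.0704, -0.3843), jump to mode 1
Mode 1: guard c·x = 0.2309 hit at Δt = 0.5497 (t = 3.1920), x⁻ = (0.2823, 0.1233) → reset → x⁺ = (0.4541, 0.3110), jump to mode 2
Mode 2: flow for 0.9090 to horizon, guard not reached → x = (0.7161, 0.2634)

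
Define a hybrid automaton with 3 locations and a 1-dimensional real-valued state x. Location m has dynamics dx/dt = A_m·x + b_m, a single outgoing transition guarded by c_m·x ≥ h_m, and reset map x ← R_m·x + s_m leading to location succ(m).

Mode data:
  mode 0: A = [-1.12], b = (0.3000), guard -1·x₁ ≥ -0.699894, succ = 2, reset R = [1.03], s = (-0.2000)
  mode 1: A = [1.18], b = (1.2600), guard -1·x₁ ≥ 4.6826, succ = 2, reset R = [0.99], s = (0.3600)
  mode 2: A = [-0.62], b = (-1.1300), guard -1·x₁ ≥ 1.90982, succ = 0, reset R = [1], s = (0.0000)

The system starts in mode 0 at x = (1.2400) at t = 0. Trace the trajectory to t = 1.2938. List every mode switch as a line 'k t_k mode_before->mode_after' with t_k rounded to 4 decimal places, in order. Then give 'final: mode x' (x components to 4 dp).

Mode 0: guard c·x = -0.6999 hit at Δt = 0.7241 (t = 0.7241), x⁻ = (0.6999) → reset → x⁺ = (0.5209), jump to mode 2
Mode 2: flow for 0.5697 to horizon, guard not reached → x = (-0.1765)

1 0.7241 0->2
final: 2 -0.1765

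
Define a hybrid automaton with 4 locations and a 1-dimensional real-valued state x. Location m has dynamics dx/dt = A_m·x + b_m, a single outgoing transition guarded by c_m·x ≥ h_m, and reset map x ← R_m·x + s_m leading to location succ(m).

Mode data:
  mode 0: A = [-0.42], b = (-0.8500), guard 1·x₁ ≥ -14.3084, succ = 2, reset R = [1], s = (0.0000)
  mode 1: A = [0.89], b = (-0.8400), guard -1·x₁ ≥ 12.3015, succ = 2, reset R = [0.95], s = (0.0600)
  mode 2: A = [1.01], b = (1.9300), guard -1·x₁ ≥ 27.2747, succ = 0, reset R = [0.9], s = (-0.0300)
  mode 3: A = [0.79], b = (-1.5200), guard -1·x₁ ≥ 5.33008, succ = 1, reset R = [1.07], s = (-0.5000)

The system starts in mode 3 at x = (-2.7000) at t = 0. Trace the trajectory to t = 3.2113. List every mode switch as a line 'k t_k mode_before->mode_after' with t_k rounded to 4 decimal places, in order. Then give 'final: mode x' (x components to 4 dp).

Mode 3: guard c·x = 5.3301 hit at Δt = 0.5700 (t = 0.5700), x⁻ = (-5.3301) → reset → x⁺ = (-6.2032), jump to mode 1
Mode 1: guard c·x = 12.3015 hit at Δt = 0.6932 (t = 1.2632), x⁻ = (-12.3015) → reset → x⁺ = (-11.6264), jump to mode 2
Mode 2: guard c·x = 27.2747 hit at Δt = 0.9501 (t = 2.2133), x⁻ = (-27.2747) → reset → x⁺ = (-24.5772), jump to mode 0
Mode 0: flow for 0.9980 to horizon, guard not reached → x = (-16.8549)

1 0.5700 3->1
2 1.2632 1->2
3 2.2133 2->0
final: 0 -16.8549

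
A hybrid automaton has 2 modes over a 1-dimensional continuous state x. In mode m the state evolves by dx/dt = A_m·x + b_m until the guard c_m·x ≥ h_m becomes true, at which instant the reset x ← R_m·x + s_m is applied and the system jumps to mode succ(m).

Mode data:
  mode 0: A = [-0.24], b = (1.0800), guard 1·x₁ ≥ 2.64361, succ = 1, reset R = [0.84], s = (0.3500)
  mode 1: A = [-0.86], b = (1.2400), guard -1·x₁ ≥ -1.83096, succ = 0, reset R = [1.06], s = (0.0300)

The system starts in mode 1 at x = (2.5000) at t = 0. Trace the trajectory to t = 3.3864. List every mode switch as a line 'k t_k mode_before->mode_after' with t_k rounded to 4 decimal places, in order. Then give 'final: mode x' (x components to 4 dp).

Mode 1: guard c·x = -1.8310 hit at Δt = 1.1633 (t = 1.1633), x⁻ = (1.8310) → reset → x⁺ = (1.9708), jump to mode 0
Mode 0: guard c·x = 2.6436 hit at Δt = 1.2886 (t = 2.4519), x⁻ = (2.6436) → reset → x⁺ = (2.5706), jump to mode 1
Mode 1: flow for 0.9345 to horizon, guard not reached → x = (1.9472)

1 1.1633 1->0
2 2.4519 0->1
final: 1 1.9472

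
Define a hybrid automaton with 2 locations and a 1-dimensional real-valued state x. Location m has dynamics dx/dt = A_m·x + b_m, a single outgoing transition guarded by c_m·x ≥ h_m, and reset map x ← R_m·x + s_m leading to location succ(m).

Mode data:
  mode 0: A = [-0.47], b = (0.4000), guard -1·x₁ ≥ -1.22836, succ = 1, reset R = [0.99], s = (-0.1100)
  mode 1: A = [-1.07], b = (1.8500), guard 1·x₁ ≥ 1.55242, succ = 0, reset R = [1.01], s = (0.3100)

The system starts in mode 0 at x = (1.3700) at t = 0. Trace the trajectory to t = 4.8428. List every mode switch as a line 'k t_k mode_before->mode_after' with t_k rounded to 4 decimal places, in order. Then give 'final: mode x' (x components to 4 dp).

Mode 0: guard c·x = -1.2284 hit at Δt = 0.6782 (t = 0.6782), x⁻ = (1.2284) → reset → x⁺ = (1.1061), jump to mode 1
Mode 1: guard c·x = 1.5524 hit at Δt = 1.1783 (t = 1.8565), x⁻ = (1.5524) → reset → x⁺ = (1.8779), jump to mode 0
Mode 0: guard c·x = -1.2284 hit at Δt = 2.1303 (t = 3.9868), x⁻ = (1.2284) → reset → x⁺ = (1.1061), jump to mode 1
Mode 1: flow for 0.8560 to horizon, guard not reached → x = (1.4797)

1 0.6782 0->1
2 1.8565 1->0
3 3.9868 0->1
final: 1 1.4797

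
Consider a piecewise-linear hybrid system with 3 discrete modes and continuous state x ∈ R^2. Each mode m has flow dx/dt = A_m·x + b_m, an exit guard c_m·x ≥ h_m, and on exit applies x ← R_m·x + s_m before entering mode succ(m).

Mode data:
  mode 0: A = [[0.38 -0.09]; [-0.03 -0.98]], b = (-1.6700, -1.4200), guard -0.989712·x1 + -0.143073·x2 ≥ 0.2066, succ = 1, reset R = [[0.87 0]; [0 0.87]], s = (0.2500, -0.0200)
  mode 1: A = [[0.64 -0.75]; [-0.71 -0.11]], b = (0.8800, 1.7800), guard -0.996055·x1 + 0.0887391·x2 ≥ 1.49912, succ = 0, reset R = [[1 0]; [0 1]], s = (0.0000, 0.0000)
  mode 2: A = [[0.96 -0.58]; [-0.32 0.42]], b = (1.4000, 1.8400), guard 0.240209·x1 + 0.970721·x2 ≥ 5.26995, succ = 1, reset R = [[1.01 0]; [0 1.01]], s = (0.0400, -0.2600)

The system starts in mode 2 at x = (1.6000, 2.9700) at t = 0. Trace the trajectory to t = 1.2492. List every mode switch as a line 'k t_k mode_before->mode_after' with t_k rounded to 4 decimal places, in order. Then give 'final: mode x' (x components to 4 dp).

Mode 2: guard c·x = 5.2699 hit at Δt = 0.6659 (t = 0.6659), x⁻ = (2.2908, 4.8620) → reset → x⁺ = (2.3537, 4.6506), jump to mode 1
Mode 1: flow for 0.5833 to horizon, guard not reached → x = (1.6096, 4.5660)

1 0.6659 2->1
final: 1 1.6096 4.5660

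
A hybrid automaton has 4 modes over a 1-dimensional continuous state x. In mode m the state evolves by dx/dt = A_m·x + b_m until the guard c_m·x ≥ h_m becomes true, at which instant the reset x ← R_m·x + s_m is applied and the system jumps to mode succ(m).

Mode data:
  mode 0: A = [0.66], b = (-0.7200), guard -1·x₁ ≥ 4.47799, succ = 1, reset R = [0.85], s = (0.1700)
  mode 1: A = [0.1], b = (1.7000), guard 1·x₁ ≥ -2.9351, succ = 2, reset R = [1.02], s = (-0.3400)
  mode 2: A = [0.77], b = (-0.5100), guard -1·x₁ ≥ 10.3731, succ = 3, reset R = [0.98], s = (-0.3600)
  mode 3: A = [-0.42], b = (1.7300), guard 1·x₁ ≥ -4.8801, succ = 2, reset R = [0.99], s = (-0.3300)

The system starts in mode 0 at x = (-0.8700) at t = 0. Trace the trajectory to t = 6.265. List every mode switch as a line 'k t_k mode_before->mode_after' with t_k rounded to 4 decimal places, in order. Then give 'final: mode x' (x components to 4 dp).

1 1.5815 0->1
2 2.0929 1->2
3 3.4121 2->3
4 4.5715 3->2
5 5.4016 2->3
final: 3 -6.0714

Mode 0: guard c·x = 4.4780 hit at Δt = 1.5815 (t = 1.5815), x⁻ = (-4.4780) → reset → x⁺ = (-3.6363), jump to mode 1
Mode 1: guard c·x = -2.9351 hit at Δt = 0.5114 (t = 2.0929), x⁻ = (-2.9351) → reset → x⁺ = (-3.3338), jump to mode 2
Mode 2: guard c·x = 10.3731 hit at Δt = 1.3192 (t = 3.4121), x⁻ = (-10.3731) → reset → x⁺ = (-10.5256), jump to mode 3
Mode 3: guard c·x = -4.8801 hit at Δt = 1.1594 (t = 4.5715), x⁻ = (-4.8801) → reset → x⁺ = (-5.1613), jump to mode 2
Mode 2: guard c·x = 10.3731 hit at Δt = 0.8301 (t = 5.4016), x⁻ = (-10.3731) → reset → x⁺ = (-10.5256), jump to mode 3
Mode 3: flow for 0.8634 to horizon, guard not reached → x = (-6.0714)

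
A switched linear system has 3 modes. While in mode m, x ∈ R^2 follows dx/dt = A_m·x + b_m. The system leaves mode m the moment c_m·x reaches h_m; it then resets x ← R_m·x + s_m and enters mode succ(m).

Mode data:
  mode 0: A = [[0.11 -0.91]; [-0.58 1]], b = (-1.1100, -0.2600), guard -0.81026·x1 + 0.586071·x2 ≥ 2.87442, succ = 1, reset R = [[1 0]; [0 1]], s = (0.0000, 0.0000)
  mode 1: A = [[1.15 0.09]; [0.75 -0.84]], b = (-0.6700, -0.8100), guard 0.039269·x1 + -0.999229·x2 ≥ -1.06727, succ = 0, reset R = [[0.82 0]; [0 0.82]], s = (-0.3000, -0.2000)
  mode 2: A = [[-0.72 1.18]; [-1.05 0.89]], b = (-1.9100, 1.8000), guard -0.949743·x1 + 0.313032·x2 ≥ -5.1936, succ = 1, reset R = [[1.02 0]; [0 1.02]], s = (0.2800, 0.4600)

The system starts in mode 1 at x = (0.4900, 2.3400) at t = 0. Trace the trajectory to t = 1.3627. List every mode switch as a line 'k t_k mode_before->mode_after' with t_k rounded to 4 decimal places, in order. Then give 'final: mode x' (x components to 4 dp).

1 0.6915 1->0
final: 0 -1.2091 1.3394

Mode 1: guard c·x = -1.0673 hit at Δt = 0.6915 (t = 0.6915), x⁻ = (0.5424, 1.0894) → reset → x⁺ = (0.1448, 0.6933), jump to mode 0
Mode 0: flow for 0.6712 to horizon, guard not reached → x = (-1.2091, 1.3394)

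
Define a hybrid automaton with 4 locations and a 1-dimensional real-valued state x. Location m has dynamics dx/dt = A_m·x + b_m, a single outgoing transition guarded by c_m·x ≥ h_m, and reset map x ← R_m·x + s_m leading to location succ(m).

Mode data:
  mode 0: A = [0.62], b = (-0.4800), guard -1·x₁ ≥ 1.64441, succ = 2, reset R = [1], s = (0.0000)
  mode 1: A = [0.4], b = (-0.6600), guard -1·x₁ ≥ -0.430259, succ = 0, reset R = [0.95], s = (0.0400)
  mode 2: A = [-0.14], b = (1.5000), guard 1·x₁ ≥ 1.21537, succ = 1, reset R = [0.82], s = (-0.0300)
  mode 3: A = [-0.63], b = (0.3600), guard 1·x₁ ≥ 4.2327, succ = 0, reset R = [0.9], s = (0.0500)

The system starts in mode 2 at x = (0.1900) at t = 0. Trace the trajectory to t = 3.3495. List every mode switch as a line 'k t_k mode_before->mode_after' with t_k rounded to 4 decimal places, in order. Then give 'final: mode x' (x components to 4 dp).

Mode 2: guard c·x = 1.2154 hit at Δt = 0.7322 (t = 0.7322), x⁻ = (1.2154) → reset → x⁺ = (0.9666), jump to mode 1
Mode 1: guard c·x = -0.4303 hit at Δt = 1.4483 (t = 2.1805), x⁻ = (0.4303) → reset → x⁺ = (0.4487), jump to mode 0
Mode 0: flow for 1.1690 to horizon, guard not reached → x = (0.1024)

1 0.7322 2->1
2 2.1805 1->0
final: 0 0.1024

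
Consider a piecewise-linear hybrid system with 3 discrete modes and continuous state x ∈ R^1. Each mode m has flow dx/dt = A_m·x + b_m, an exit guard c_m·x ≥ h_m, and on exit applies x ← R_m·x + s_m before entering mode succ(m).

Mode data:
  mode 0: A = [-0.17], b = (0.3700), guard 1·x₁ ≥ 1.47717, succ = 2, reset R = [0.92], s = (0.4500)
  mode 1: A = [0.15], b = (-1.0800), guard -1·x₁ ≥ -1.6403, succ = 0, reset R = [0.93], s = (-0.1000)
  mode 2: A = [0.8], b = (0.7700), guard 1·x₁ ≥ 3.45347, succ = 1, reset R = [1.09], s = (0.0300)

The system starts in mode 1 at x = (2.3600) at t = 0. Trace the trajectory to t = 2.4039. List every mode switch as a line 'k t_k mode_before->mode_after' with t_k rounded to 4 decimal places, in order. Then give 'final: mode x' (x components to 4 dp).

1 0.9242 1->0
2 1.3437 0->2
3 1.9260 2->1
final: 1 3.5412

Mode 1: guard c·x = -1.6403 hit at Δt = 0.9242 (t = 0.9242), x⁻ = (1.6403) → reset → x⁺ = (1.4255), jump to mode 0
Mode 0: guard c·x = 1.4772 hit at Δt = 0.4195 (t = 1.3437), x⁻ = (1.4772) → reset → x⁺ = (1.8090), jump to mode 2
Mode 2: guard c·x = 3.4535 hit at Δt = 0.5823 (t = 1.9260), x⁻ = (3.4535) → reset → x⁺ = (3.7943), jump to mode 1
Mode 1: flow for 0.4779 to horizon, guard not reached → x = (3.5412)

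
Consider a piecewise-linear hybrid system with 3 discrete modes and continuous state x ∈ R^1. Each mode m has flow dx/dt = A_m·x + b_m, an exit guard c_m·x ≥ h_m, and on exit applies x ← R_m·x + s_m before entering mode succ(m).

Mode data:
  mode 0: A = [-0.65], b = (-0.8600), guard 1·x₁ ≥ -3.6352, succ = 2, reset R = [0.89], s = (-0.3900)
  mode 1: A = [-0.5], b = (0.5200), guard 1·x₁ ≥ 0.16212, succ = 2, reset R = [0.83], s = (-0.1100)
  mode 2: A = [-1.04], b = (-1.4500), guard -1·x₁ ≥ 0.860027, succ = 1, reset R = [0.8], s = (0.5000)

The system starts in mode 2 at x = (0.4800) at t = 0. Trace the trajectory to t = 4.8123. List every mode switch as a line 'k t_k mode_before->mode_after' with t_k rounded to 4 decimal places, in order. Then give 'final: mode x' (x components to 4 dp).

1 1.2069 2->1
2 1.8782 1->2
3 2.8174 2->1
4 3.4887 1->2
5 4.4279 2->1
final: 1 0.0267

Mode 2: guard c·x = 0.8600 hit at Δt = 1.2069 (t = 1.2069), x⁻ = (-0.8600) → reset → x⁺ = (-0.1880), jump to mode 1
Mode 1: guard c·x = 0.1621 hit at Δt = 0.6713 (t = 1.8782), x⁻ = (0.1621) → reset → x⁺ = (0.0246), jump to mode 2
Mode 2: guard c·x = 0.8600 hit at Δt = 0.9392 (t = 2.8174), x⁻ = (-0.8600) → reset → x⁺ = (-0.1880), jump to mode 1
Mode 1: guard c·x = 0.1621 hit at Δt = 0.6713 (t = 3.4887), x⁻ = (0.1621) → reset → x⁺ = (0.0246), jump to mode 2
Mode 2: guard c·x = 0.8600 hit at Δt = 0.9392 (t = 4.4279), x⁻ = (-0.8600) → reset → x⁺ = (-0.1880), jump to mode 1
Mode 1: flow for 0.3844 to horizon, guard not reached → x = (0.0267)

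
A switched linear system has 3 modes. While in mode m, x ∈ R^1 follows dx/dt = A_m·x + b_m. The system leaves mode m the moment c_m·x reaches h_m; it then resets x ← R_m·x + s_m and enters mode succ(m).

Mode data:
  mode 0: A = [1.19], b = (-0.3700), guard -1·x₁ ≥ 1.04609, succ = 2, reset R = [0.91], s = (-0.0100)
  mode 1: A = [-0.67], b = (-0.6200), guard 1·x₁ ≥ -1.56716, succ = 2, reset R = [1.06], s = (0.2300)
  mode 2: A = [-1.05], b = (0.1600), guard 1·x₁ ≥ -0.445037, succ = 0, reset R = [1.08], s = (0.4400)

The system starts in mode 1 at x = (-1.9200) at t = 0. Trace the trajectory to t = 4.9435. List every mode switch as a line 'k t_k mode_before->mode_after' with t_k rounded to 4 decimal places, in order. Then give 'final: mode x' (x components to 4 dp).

1 0.6539 1->2
2 1.5823 2->0
3 2.7173 0->2
4 3.3110 2->0
5 4.4460 0->2
final: 2 -0.5085

Mode 1: guard c·x = -1.5672 hit at Δt = 0.6539 (t = 0.6539), x⁻ = (-1.5672) → reset → x⁺ = (-1.4312), jump to mode 2
Mode 2: guard c·x = -0.4450 hit at Δt = 0.9284 (t = 1.5823), x⁻ = (-0.4450) → reset → x⁺ = (-0.0406), jump to mode 0
Mode 0: guard c·x = 1.0461 hit at Δt = 1.1350 (t = 2.7173), x⁻ = (-1.0461) → reset → x⁺ = (-0.9619), jump to mode 2
Mode 2: guard c·x = -0.4450 hit at Δt = 0.5937 (t = 3.3110), x⁻ = (-0.4450) → reset → x⁺ = (-0.0406), jump to mode 0
Mode 0: guard c·x = 1.0461 hit at Δt = 1.1350 (t = 4.4460), x⁻ = (-1.0461) → reset → x⁺ = (-0.9619), jump to mode 2
Mode 2: flow for 0.4975 to horizon, guard not reached → x = (-0.5085)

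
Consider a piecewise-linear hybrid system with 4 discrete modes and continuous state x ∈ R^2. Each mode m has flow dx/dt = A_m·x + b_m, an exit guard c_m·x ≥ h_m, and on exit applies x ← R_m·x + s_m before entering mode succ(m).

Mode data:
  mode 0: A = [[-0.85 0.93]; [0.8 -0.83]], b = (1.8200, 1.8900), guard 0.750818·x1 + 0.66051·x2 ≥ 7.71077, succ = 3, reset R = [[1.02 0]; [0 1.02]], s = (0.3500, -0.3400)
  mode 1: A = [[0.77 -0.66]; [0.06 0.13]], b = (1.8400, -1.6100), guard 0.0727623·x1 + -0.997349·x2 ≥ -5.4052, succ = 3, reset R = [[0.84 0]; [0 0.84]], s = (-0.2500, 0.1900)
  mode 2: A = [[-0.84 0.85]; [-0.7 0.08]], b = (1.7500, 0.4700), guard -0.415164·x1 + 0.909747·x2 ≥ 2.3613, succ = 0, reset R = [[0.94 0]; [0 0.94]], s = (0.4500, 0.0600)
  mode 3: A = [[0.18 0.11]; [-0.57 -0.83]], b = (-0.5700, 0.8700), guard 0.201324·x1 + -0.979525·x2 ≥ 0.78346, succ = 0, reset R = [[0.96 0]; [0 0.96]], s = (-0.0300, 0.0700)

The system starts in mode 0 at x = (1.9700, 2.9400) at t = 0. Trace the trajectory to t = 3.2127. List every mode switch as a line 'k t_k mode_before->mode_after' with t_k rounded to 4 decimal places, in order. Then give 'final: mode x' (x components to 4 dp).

1 1.5307 0->3
2 2.4458 3->0
final: 0 5.8598 4.0984

Mode 0: guard c·x = 7.7108 hit at Δt = 1.5307 (t = 1.5307), x⁻ = (5.5393, 5.3773) → reset → x⁺ = (6.0001, 5.1448), jump to mode 3
Mode 3: guard c·x = 0.7835 hit at Δt = 0.9151 (t = 2.4458), x⁻ = (6.8010, 0.5980) → reset → x⁺ = (6.4990, 0.6441), jump to mode 0
Mode 0: flow for 0.7669 to horizon, guard not reached → x = (5.8598, 4.0984)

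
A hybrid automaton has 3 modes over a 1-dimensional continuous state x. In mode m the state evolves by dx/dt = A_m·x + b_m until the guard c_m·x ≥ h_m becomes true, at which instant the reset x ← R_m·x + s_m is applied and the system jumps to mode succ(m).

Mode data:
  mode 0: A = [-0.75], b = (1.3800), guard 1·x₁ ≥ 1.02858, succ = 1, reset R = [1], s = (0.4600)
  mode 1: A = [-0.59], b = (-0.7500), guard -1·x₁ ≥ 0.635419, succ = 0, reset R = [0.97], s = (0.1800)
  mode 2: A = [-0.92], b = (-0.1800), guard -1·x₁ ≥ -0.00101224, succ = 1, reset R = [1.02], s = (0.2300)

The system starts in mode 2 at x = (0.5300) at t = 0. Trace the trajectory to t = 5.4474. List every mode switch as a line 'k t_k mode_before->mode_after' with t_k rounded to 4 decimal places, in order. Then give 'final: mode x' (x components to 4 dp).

1 1.4191 2->1
2 2.8765 1->0
3 4.2519 0->1
final: 1 0.0920

Mode 2: guard c·x = -0.0010 hit at Δt = 1.4191 (t = 1.4191), x⁻ = (0.0010) → reset → x⁺ = (0.2310), jump to mode 1
Mode 1: guard c·x = 0.6354 hit at Δt = 1.4574 (t = 2.8765), x⁻ = (-0.6354) → reset → x⁺ = (-0.4364), jump to mode 0
Mode 0: guard c·x = 1.0286 hit at Δt = 1.3754 (t = 4.2519), x⁻ = (1.0286) → reset → x⁺ = (1.4886), jump to mode 1
Mode 1: flow for 1.1955 to horizon, guard not reached → x = (0.0920)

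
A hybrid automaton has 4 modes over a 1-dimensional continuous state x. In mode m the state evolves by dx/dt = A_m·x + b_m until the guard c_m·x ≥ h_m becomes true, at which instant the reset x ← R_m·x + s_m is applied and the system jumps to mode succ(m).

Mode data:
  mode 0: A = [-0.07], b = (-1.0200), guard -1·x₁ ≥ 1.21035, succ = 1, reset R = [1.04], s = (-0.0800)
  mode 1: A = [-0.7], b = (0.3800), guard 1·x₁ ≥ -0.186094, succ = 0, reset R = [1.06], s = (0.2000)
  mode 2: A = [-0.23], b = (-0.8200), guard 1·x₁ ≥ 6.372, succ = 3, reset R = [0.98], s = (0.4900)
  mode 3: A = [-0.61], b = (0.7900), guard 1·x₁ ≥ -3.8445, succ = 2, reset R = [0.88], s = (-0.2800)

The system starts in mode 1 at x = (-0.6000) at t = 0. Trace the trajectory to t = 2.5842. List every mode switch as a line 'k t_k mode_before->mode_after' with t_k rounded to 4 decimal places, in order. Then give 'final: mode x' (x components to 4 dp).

Mode 1: guard c·x = -0.1861 hit at Δt = 0.6424 (t = 0.6424), x⁻ = (-0.1861) → reset → x⁺ = (0.0027), jump to mode 0
Mode 0: guard c·x = 1.2104 hit at Δt = 1.2415 (t = 1.8839), x⁻ = (-1.2103) → reset → x⁺ = (-1.3388), jump to mode 1
Mode 1: flow for 0.7003 to horizon, guard not reached → x = (-0.6096)

1 0.6424 1->0
2 1.8839 0->1
final: 1 -0.6096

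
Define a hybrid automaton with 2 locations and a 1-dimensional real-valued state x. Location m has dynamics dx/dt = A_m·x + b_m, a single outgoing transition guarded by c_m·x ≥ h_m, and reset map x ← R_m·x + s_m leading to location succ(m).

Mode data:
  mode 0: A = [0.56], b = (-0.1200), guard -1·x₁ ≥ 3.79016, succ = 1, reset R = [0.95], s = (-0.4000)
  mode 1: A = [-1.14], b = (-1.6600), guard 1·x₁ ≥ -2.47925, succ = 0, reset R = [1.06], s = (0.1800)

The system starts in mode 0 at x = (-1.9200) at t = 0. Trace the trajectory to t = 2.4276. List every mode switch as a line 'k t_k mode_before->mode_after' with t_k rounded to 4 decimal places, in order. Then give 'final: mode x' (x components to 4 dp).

Mode 0: guard c·x = 3.7902 hit at Δt = 1.1237 (t = 1.1237), x⁻ = (-3.7902) → reset → x⁺ = (-4.0007), jump to mode 1
Mode 1: guard c·x = -2.4792 hit at Δt = 0.7992 (t = 1.9229), x⁻ = (-2.4793) → reset → x⁺ = (-2.4480), jump to mode 0
Mode 0: flow for 0.5047 to horizon, guard not reached → x = (-3.3175)

1 1.1237 0->1
2 1.9229 1->0
final: 0 -3.3175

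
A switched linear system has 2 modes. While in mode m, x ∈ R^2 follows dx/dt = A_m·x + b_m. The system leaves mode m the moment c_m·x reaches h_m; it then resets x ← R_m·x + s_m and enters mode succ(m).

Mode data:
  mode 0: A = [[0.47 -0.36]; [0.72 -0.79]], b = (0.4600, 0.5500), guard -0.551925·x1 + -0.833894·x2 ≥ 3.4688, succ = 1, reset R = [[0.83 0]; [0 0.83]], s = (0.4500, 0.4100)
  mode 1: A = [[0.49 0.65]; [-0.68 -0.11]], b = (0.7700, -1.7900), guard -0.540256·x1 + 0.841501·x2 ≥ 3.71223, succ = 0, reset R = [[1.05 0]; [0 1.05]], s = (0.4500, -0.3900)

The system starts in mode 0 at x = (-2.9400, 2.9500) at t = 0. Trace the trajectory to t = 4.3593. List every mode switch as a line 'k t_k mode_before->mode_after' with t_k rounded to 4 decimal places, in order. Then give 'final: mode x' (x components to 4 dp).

1 1.2060 0->1
2 2.3455 1->0
3 2.6993 0->1
4 3.4630 1->0
5 3.8052 0->1
final: 1 -4.9371 0.7958

Mode 0: guard c·x = 3.4688 hit at Δt = 1.2060 (t = 1.2060), x⁻ = (-5.0859, -0.7936) → reset → x⁺ = (-3.7713, -0.2487), jump to mode 1
Mode 1: guard c·x = 3.7122 hit at Δt = 1.1395 (t = 2.3455), x⁻ = (-5.1168, 1.1264) → reset → x⁺ = (-4.9226, 0.7927), jump to mode 0
Mode 0: guard c·x = 3.4688 hit at Δt = 0.3538 (t = 2.6993), x⁻ = (-5.6632, -0.4115) → reset → x⁺ = (-4.2504, 0.0684), jump to mode 1
Mode 1: guard c·x = 3.7122 hit at Δt = 0.7636 (t = 3.4630), x⁻ = (-5.1519, 1.1038) → reset → x⁺ = (-4.9595, 0.7690), jump to mode 0
Mode 0: guard c·x = 3.4688 hit at Δt = 0.3422 (t = 3.8052), x⁻ = (-5.6794, -0.4008) → reset → x⁺ = (-4.2639, 0.0774), jump to mode 1
Mode 1: flow for 0.5541 to horizon, guard not reached → x = (-4.9371, 0.7958)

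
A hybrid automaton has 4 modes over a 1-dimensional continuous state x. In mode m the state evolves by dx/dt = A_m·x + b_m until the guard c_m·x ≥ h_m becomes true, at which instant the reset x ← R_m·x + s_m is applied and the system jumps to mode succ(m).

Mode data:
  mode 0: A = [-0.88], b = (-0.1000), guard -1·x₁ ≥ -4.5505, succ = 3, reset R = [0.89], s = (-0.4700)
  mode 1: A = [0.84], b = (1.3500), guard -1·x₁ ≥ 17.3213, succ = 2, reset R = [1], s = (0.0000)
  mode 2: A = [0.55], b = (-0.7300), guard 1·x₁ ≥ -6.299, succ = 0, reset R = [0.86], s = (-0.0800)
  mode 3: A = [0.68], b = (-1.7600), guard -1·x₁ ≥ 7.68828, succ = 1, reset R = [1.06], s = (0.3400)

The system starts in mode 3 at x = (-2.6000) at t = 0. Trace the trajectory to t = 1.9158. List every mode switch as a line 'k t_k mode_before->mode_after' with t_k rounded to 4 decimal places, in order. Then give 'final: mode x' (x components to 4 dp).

1 1.0051 3->1
final: 1 -14.9360

Mode 3: guard c·x = 7.6883 hit at Δt = 1.0051 (t = 1.0051), x⁻ = (-7.6883) → reset → x⁺ = (-7.8096), jump to mode 1
Mode 1: flow for 0.9107 to horizon, guard not reached → x = (-14.9360)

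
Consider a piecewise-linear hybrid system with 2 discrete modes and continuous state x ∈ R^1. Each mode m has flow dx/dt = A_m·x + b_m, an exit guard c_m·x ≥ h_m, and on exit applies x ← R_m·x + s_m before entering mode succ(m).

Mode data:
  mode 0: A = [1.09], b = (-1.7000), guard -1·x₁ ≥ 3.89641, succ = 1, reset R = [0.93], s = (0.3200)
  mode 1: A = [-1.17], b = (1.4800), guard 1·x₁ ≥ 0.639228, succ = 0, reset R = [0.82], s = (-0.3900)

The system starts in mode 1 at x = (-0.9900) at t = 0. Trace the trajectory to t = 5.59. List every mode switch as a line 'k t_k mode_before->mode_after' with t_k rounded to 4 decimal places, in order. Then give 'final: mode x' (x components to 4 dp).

1 1.0957 1->0
2 2.3271 0->1
3 4.0263 1->0
4 5.2577 0->1
final: 1 -1.8319

Mode 1: guard c·x = 0.6392 hit at Δt = 1.0957 (t = 1.0957), x⁻ = (0.6392) → reset → x⁺ = (0.1342), jump to mode 0
Mode 0: guard c·x = 3.8964 hit at Δt = 1.2314 (t = 2.3271), x⁻ = (-3.8964) → reset → x⁺ = (-3.3037), jump to mode 1
Mode 1: guard c·x = 0.6392 hit at Δt = 1.6992 (t = 4.0263), x⁻ = (0.6392) → reset → x⁺ = (0.1342), jump to mode 0
Mode 0: guard c·x = 3.8964 hit at Δt = 1.2314 (t = 5.2577), x⁻ = (-3.8964) → reset → x⁺ = (-3.3037), jump to mode 1
Mode 1: flow for 0.3323 to horizon, guard not reached → x = (-1.8319)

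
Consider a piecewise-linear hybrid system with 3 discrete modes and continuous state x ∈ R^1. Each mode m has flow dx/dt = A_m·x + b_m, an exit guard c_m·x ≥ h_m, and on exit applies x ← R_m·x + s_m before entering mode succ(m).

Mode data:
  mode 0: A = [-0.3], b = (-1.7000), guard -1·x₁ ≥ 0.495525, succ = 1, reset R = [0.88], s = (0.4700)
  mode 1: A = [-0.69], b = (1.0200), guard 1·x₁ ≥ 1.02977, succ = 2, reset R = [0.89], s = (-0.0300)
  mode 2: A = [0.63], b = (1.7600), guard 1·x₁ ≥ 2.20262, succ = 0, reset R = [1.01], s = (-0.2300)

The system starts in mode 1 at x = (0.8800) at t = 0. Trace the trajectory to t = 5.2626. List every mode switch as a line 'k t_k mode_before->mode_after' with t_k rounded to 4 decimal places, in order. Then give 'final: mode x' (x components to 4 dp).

Mode 1: guard c·x = 1.0298 hit at Δt = 0.4176 (t = 0.4176), x⁻ = (1.0298) → reset → x⁺ = (0.8865), jump to mode 2
Mode 2: guard c·x = 2.2026 hit at Δt = 0.4853 (t = 0.9029), x⁻ = (2.2026) → reset → x⁺ = (1.9946), jump to mode 0
Mode 0: guard c·x = 0.4955 hit at Δt = 1.3103 (t = 2.2132), x⁻ = (-0.4955) → reset → x⁺ = (0.0339), jump to mode 1
Mode 1: guard c·x = 1.0298 hit at Δt = 1.6949 (t = 3.9081), x⁻ = (1.0298) → reset → x⁺ = (0.8865), jump to mode 2
Mode 2: guard c·x = 2.2026 hit at Δt = 0.4853 (t = 4.3934), x⁻ = (2.2026) → reset → x⁺ = (1.9946), jump to mode 0
Mode 0: flow for 0.8692 to horizon, guard not reached → x = (0.2362)

1 0.4176 1->2
2 0.9029 2->0
3 2.2132 0->1
4 3.9081 1->2
5 4.3934 2->0
final: 0 0.2362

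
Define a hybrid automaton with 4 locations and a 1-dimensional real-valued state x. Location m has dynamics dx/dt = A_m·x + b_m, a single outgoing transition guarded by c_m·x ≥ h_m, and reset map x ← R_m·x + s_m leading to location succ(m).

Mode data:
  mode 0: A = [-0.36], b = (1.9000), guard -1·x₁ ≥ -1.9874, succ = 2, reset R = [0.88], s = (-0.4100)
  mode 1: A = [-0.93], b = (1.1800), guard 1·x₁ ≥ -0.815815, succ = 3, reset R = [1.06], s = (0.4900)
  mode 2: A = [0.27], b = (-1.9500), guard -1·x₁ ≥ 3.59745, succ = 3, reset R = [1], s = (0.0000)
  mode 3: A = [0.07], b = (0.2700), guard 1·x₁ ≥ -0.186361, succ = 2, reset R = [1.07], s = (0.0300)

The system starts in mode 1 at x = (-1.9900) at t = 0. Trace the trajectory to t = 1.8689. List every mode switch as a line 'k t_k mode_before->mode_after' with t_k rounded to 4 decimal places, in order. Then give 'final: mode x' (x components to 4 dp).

1 0.4804 1->3
2 1.2331 3->2
final: 2 -1.5537

Mode 1: guard c·x = -0.8158 hit at Δt = 0.4804 (t = 0.4804), x⁻ = (-0.8158) → reset → x⁺ = (-0.3748), jump to mode 3
Mode 3: guard c·x = -0.1864 hit at Δt = 0.7527 (t = 1.2331), x⁻ = (-0.1864) → reset → x⁺ = (-0.1694), jump to mode 2
Mode 2: flow for 0.6358 to horizon, guard not reached → x = (-1.5537)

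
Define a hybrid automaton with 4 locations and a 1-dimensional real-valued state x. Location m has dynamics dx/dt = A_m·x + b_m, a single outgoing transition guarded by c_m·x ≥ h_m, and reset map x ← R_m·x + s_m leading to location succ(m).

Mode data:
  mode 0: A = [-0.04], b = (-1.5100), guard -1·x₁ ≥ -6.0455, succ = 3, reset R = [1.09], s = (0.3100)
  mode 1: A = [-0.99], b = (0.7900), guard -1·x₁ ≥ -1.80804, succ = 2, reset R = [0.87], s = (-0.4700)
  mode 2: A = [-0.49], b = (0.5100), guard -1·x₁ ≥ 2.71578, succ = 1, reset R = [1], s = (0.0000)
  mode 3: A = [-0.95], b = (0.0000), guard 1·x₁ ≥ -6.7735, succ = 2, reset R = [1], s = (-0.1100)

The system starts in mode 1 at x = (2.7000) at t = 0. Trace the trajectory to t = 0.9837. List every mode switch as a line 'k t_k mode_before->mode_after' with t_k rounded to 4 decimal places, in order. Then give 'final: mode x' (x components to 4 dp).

1 0.6393 1->2
final: 2 1.0933

Mode 1: guard c·x = -1.8080 hit at Δt = 0.6393 (t = 0.6393), x⁻ = (1.8080) → reset → x⁺ = (1.1030), jump to mode 2
Mode 2: flow for 0.3444 to horizon, guard not reached → x = (1.0933)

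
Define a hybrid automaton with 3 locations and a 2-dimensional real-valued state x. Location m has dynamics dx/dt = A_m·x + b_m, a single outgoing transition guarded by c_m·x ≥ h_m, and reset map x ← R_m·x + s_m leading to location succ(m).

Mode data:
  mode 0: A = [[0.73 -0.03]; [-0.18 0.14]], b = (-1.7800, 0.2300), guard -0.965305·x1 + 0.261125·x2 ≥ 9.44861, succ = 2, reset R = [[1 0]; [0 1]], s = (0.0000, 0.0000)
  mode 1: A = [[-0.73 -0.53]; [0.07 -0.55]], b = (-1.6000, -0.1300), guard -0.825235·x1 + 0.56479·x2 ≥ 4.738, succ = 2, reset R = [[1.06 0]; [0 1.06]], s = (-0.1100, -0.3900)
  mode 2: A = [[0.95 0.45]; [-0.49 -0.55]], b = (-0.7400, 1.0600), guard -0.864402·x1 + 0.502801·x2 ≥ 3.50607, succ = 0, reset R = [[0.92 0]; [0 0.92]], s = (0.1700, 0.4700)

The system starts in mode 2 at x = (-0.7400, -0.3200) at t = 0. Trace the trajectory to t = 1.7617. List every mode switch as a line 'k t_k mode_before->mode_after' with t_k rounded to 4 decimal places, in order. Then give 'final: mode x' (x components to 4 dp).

1 1.1027 2->0
final: 0 -6.0327 2.7063

Mode 2: guard c·x = 3.5061 hit at Δt = 1.1027 (t = 1.1027), x⁻ = (-3.1883, 1.4918) → reset → x⁺ = (-2.7633, 1.8424), jump to mode 0
Mode 0: flow for 0.6590 to horizon, guard not reached → x = (-6.0327, 2.7063)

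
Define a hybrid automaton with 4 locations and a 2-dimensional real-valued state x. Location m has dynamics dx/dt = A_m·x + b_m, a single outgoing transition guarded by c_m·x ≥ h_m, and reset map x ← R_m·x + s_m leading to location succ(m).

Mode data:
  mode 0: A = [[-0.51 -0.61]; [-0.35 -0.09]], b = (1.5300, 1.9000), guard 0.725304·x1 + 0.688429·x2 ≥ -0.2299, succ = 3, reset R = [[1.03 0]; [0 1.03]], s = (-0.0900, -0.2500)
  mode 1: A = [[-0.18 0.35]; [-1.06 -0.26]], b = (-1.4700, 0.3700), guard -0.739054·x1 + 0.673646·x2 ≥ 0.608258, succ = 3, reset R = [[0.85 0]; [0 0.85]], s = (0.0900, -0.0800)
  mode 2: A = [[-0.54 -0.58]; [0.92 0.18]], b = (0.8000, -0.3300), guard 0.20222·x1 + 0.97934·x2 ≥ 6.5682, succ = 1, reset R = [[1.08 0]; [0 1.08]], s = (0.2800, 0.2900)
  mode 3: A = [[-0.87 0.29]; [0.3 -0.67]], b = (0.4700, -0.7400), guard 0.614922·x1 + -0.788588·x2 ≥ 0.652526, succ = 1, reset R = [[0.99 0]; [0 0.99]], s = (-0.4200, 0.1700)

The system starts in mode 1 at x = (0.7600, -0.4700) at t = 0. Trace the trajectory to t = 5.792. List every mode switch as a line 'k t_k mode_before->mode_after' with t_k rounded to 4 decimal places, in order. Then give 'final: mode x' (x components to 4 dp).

Mode 1: guard c·x = 0.6083 hit at Δt = 0.9815 (t = 0.9815), x⁻ = (-0.7906, 0.0355) → reset → x⁺ = (-0.5820, -0.0498), jump to mode 3
Mode 3: guard c·x = 0.6525 hit at Δt = 1.5077 (t = 2.4892), x⁻ = (0.1044, -0.7461) → reset → x⁺ = (-0.3167, -0.5686), jump to mode 1
Mode 1: guard c·x = 0.6083 hit at Δt = 0.4082 (t = 2.8974), x⁻ = (-0.9214, -0.1080) → reset → x⁺ = (-0.6932, -0.1718), jump to mode 3
Mode 3: guard c·x = 0.6525 hit at Δt = 1.4333 (t = 4.3307), x⁻ = (0.0392, -0.7969) → reset → x⁺ = (-0.3812, -0.6190), jump to mode 1
Mode 1: guard c·x = 0.6083 hit at Δt = 0.3902 (t = 4.7209), x⁻ = (-0.9619, -0.1524) → reset → x⁺ = (-0.7276, -0.2095), jump to mode 3
Mode 3: flow for 1.0711 to horizon, guard not reached → x = (-0.0722, -0.7365)

1 0.9815 1->3
2 2.4892 3->1
3 2.8974 1->3
4 4.3307 3->1
5 4.7209 1->3
final: 3 -0.0722 -0.7365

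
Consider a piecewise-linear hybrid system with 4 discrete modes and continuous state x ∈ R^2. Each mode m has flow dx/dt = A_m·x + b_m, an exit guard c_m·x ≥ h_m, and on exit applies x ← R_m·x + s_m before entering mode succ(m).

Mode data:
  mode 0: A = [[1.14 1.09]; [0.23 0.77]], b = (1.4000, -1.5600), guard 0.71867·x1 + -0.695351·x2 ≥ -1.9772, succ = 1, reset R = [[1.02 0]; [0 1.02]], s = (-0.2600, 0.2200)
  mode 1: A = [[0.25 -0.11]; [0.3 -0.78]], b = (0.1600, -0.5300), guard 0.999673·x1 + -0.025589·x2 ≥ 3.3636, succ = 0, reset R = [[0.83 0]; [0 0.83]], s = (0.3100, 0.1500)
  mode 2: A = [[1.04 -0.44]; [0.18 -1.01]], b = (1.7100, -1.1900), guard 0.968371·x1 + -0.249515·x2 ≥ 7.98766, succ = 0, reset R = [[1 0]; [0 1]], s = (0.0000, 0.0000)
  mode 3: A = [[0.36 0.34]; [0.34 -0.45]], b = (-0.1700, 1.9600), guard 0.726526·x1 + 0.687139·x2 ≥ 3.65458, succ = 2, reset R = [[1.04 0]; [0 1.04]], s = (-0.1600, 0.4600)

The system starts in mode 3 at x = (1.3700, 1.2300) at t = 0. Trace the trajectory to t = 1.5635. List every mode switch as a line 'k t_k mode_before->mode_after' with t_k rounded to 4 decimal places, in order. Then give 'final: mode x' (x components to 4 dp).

Mode 3: guard c·x = 3.6546 hit at Δt = 0.9043 (t = 0.9043), x⁻ = (2.4320, 2.7471) → reset → x⁺ = (2.3693, 3.3170), jump to mode 2
Mode 2: flow for 0.6592 to horizon, guard not reached → x = (5.3374, 1.4613)

1 0.9043 3->2
final: 2 5.3374 1.4613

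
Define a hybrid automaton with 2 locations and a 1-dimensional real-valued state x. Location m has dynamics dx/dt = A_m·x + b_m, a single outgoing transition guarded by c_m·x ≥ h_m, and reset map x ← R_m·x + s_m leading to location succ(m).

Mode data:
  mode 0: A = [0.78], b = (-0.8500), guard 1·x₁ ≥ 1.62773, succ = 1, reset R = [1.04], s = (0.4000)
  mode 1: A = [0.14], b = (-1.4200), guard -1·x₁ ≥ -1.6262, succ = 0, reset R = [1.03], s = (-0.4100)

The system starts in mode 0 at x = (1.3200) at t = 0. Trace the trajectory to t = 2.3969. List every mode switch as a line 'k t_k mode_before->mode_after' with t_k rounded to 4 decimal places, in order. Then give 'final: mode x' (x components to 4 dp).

Mode 0: guard c·x = 1.6277 hit at Δt = 1.0880 (t = 1.0880), x⁻ = (1.6277) → reset → x⁺ = (2.0928), jump to mode 1
Mode 1: guard c·x = -1.6262 hit at Δt = 0.4025 (t = 1.4905), x⁻ = (1.6262) → reset → x⁺ = (1.2650), jump to mode 0
Mode 0: flow for 0.9064 to horizon, guard not reached → x = (1.4451)

1 1.0880 0->1
2 1.4905 1->0
final: 0 1.4451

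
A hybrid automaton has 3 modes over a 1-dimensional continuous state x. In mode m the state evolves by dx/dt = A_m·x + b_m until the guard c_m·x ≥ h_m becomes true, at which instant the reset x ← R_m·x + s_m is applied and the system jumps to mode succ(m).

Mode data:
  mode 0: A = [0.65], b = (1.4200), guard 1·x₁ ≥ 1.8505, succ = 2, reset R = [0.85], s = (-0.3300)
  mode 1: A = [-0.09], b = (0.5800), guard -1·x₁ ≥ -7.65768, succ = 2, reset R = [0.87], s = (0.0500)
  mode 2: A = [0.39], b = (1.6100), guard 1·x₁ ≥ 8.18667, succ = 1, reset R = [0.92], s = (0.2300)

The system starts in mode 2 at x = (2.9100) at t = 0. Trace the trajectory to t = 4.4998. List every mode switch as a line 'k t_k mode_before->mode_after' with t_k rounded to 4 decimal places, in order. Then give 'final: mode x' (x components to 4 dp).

1 1.4345 2->1
2 2.3488 1->2
3 2.6758 2->1
4 3.5901 1->2
5 3.9171 2->1
final: 1 7.6944

Mode 2: guard c·x = 8.1867 hit at Δt = 1.4345 (t = 1.4345), x⁻ = (8.1867) → reset → x⁺ = (7.7617), jump to mode 1
Mode 1: guard c·x = -7.6577 hit at Δt = 0.9143 (t = 2.3488), x⁻ = (7.6577) → reset → x⁺ = (6.7122), jump to mode 2
Mode 2: guard c·x = 8.1867 hit at Δt = 0.3270 (t = 2.6758), x⁻ = (8.1867) → reset → x⁺ = (7.7617), jump to mode 1
Mode 1: guard c·x = -7.6577 hit at Δt = 0.9143 (t = 3.5901), x⁻ = (7.6577) → reset → x⁺ = (6.7122), jump to mode 2
Mode 2: guard c·x = 8.1867 hit at Δt = 0.3270 (t = 3.9171), x⁻ = (8.1867) → reset → x⁺ = (7.7617), jump to mode 1
Mode 1: flow for 0.5827 to horizon, guard not reached → x = (7.6944)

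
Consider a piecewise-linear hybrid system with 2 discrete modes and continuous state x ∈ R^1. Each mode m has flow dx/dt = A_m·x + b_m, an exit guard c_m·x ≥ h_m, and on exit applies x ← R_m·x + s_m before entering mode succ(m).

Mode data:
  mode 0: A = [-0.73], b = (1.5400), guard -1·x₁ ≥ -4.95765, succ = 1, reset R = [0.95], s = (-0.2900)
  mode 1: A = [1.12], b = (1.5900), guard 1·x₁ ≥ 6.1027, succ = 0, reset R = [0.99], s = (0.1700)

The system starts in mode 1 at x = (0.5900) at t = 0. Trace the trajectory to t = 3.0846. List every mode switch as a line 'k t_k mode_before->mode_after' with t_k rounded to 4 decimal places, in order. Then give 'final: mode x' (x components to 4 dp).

Mode 1: guard c·x = 6.1027 hit at Δt = 1.1785 (t = 1.1785), x⁻ = (6.1027) → reset → x⁺ = (6.2117), jump to mode 0
Mode 0: guard c·x = -4.9577 hit at Δt = 0.4998 (t = 1.6783), x⁻ = (4.9577) → reset → x⁺ = (4.4198), jump to mode 1
Mode 1: guard c·x = 6.1027 hit at Δt = 0.2261 (t = 1.9044), x⁻ = (6.1027) → reset → x⁺ = (6.2117), jump to mode 0
Mode 0: guard c·x = -4.9577 hit at Δt = 0.4998 (t = 2.4042), x⁻ = (4.9577) → reset → x⁺ = (4.4198), jump to mode 1
Mode 1: guard c·x = 6.1027 hit at Δt = 0.2261 (t = 2.6303), x⁻ = (6.1027) → reset → x⁺ = (6.2117), jump to mode 0
Mode 0: flow for 0.4543 to horizon, guard not reached → x = (5.0539)

1 1.1785 1->0
2 1.6783 0->1
3 1.9044 1->0
4 2.4042 0->1
5 2.6303 1->0
final: 0 5.0539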